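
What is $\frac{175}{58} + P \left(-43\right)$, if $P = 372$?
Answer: $- \frac{927593}{58} \approx -15993.0$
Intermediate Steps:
$\frac{175}{58} + P \left(-43\right) = \frac{175}{58} + 372 \left(-43\right) = 175 \cdot \frac{1}{58} - 15996 = \frac{175}{58} - 15996 = - \frac{927593}{58}$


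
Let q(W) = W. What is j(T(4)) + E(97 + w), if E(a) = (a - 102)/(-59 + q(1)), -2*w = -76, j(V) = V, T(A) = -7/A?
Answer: -269/116 ≈ -2.3190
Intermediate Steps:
w = 38 (w = -½*(-76) = 38)
E(a) = 51/29 - a/58 (E(a) = (a - 102)/(-59 + 1) = (-102 + a)/(-58) = (-102 + a)*(-1/58) = 51/29 - a/58)
j(T(4)) + E(97 + w) = -7/4 + (51/29 - (97 + 38)/58) = -7*¼ + (51/29 - 1/58*135) = -7/4 + (51/29 - 135/58) = -7/4 - 33/58 = -269/116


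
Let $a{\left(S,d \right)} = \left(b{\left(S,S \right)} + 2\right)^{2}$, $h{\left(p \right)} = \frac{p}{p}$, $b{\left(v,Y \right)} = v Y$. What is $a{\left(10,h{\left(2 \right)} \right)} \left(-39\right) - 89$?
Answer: $-405845$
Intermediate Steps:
$b{\left(v,Y \right)} = Y v$
$h{\left(p \right)} = 1$
$a{\left(S,d \right)} = \left(2 + S^{2}\right)^{2}$ ($a{\left(S,d \right)} = \left(S S + 2\right)^{2} = \left(S^{2} + 2\right)^{2} = \left(2 + S^{2}\right)^{2}$)
$a{\left(10,h{\left(2 \right)} \right)} \left(-39\right) - 89 = \left(2 + 10^{2}\right)^{2} \left(-39\right) - 89 = \left(2 + 100\right)^{2} \left(-39\right) - 89 = 102^{2} \left(-39\right) - 89 = 10404 \left(-39\right) - 89 = -405756 - 89 = -405845$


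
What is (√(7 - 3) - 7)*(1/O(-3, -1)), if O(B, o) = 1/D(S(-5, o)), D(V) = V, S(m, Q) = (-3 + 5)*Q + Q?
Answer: 15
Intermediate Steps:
S(m, Q) = 3*Q (S(m, Q) = 2*Q + Q = 3*Q)
O(B, o) = 1/(3*o)
(√(7 - 3) - 7)*(1/O(-3, -1)) = (√(7 - 3) - 7)*(1/((⅓)/(-1))) = (√4 - 7)*(1/((⅓)*(-1))) = (2 - 7)*(1/(-⅓)) = -5*(-3) = 15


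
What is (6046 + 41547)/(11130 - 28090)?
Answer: -47593/16960 ≈ -2.8062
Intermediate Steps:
(6046 + 41547)/(11130 - 28090) = 47593/(-16960) = 47593*(-1/16960) = -47593/16960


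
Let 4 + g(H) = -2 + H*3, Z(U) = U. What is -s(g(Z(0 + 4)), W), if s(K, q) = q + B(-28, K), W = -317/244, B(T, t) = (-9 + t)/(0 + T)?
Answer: 509/427 ≈ 1.1920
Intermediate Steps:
B(T, t) = (-9 + t)/T
W = -317/244 (W = -317*1/244 = -317/244 ≈ -1.2992)
g(H) = -6 + 3*H (g(H) = -4 + (-2 + H*3) = -4 + (-2 + 3*H) = -6 + 3*H)
s(K, q) = 9/28 + q - K/28 (s(K, q) = q + (-9 + K)/(-28) = q - (-9 + K)/28 = q + (9/28 - K/28) = 9/28 + q - K/28)
-s(g(Z(0 + 4)), W) = -(9/28 - 317/244 - (-6 + 3*(0 + 4))/28) = -(9/28 - 317/244 - (-6 + 3*4)/28) = -(9/28 - 317/244 - (-6 + 12)/28) = -(9/28 - 317/244 - 1/28*6) = -(9/28 - 317/244 - 3/14) = -1*(-509/427) = 509/427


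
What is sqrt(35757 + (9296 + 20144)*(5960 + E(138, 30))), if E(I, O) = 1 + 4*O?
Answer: sqrt(179060397) ≈ 13381.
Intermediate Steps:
sqrt(35757 + (9296 + 20144)*(5960 + E(138, 30))) = sqrt(35757 + (9296 + 20144)*(5960 + (1 + 4*30))) = sqrt(35757 + 29440*(5960 + (1 + 120))) = sqrt(35757 + 29440*(5960 + 121)) = sqrt(35757 + 29440*6081) = sqrt(35757 + 179024640) = sqrt(179060397)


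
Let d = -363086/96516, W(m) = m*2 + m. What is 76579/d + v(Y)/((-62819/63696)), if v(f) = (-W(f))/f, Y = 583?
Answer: -232116025939074/11404349717 ≈ -20353.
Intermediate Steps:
W(m) = 3*m (W(m) = 2*m + m = 3*m)
v(f) = -3 (v(f) = (-3*f)/f = -3)
d = -181543/48258 (d = -363086*1/96516 = -181543/48258 ≈ -3.7619)
76579/d + v(Y)/((-62819/63696)) = 76579/(-181543/48258) - 3/((-62819/63696)) = 76579*(-48258/181543) - 3/((-62819*1/63696)) = -3695549382/181543 - 3/(-62819/63696) = -3695549382/181543 - 3*(-63696/62819) = -3695549382/181543 + 191088/62819 = -232116025939074/11404349717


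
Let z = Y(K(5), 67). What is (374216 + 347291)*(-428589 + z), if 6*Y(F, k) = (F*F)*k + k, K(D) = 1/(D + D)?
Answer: -185533095735931/600 ≈ -3.0922e+11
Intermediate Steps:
K(D) = 1/(2*D)
Y(F, k) = k/6 + k*F²/6 (Y(F, k) = ((F*F)*k + k)/6 = (F²*k + k)/6 = (k*F² + k)/6 = (k + k*F²)/6 = k/6 + k*F²/6)
z = 6767/600 (z = (⅙)*67*(1 + ((½)/5)²) = (⅙)*67*(1 + ((½)*(⅕))²) = (⅙)*67*(1 + (⅒)²) = (⅙)*67*(1 + 1/100) = (⅙)*67*(101/100) = 6767/600 ≈ 11.278)
(374216 + 347291)*(-428589 + z) = (374216 + 347291)*(-428589 + 6767/600) = 721507*(-257146633/600) = -185533095735931/600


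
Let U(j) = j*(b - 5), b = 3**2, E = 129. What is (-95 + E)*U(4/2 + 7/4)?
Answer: 510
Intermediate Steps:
b = 9
U(j) = 4*j (U(j) = j*(9 - 5) = j*4 = 4*j)
(-95 + E)*U(4/2 + 7/4) = (-95 + 129)*(4*(4/2 + 7/4)) = 34*(4*(4*(1/2) + 7*(1/4))) = 34*(4*(2 + 7/4)) = 34*(4*(15/4)) = 34*15 = 510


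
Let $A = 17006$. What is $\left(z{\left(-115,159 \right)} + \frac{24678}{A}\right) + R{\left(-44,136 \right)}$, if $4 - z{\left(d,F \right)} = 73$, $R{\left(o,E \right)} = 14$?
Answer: $- \frac{455326}{8503} \approx -53.549$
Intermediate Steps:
$z{\left(d,F \right)} = -69$ ($z{\left(d,F \right)} = 4 - 73 = -69$)
$\left(z{\left(-115,159 \right)} + \frac{24678}{A}\right) + R{\left(-44,136 \right)} = \left(-69 + \frac{24678}{17006}\right) + 14 = \left(-69 + 24678 \cdot \frac{1}{17006}\right) + 14 = \left(-69 + \frac{12339}{8503}\right) + 14 = - \frac{574368}{8503} + 14 = - \frac{455326}{8503}$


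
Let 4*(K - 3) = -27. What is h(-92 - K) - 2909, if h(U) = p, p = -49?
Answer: -2958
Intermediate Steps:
K = -15/4 (K = 3 + (¼)*(-27) = 3 - 27/4 = -15/4 ≈ -3.7500)
h(U) = -49
h(-92 - K) - 2909 = -49 - 2909 = -2958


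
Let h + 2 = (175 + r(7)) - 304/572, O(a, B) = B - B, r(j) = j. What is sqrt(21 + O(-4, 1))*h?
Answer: 25664*sqrt(21)/143 ≈ 822.43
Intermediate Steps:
O(a, B) = 0
h = 25664/143 (h = -2 + ((175 + 7) - 304/572) = -2 + (182 - 304*1/572) = -2 + (182 - 76/143) = -2 + 25950/143 = 25664/143 ≈ 179.47)
sqrt(21 + O(-4, 1))*h = sqrt(21 + 0)*(25664/143) = sqrt(21)*(25664/143) = 25664*sqrt(21)/143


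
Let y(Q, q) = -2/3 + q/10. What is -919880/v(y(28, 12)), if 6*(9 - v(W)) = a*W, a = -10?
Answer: -8278920/89 ≈ -93022.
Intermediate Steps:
y(Q, q) = -⅔ + q/10 (y(Q, q) = -2*⅓ + q*(⅒) = -⅔ + q/10)
v(W) = 9 + 5*W/3 (v(W) = 9 - (-5)*W/3 = 9 + 5*W/3)
-919880/v(y(28, 12)) = -919880/(9 + 5*(-⅔ + (⅒)*12)/3) = -919880/(9 + 5*(-⅔ + 6/5)/3) = -919880/(9 + (5/3)*(8/15)) = -919880/(9 + 8/9) = -919880/89/9 = -919880*9/89 = -8278920/89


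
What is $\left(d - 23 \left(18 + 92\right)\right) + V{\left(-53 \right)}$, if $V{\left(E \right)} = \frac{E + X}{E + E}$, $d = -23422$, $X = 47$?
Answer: $- \frac{1375453}{53} \approx -25952.0$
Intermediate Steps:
$V{\left(E \right)} = \frac{47 + E}{2 E}$ ($V{\left(E \right)} = \frac{E + 47}{E + E} = \frac{47 + E}{2 E}$)
$\left(d - 23 \left(18 + 92\right)\right) + V{\left(-53 \right)} = \left(-23422 - 23 \left(18 + 92\right)\right) + \frac{47 - 53}{2 \left(-53\right)} = \left(-23422 - 2530\right) + \frac{1}{2} \left(- \frac{1}{53}\right) \left(-6\right) = \left(-23422 - 2530\right) + \frac{3}{53} = -25952 + \frac{3}{53} = - \frac{1375453}{53}$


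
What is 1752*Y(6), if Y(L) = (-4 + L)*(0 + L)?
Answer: 21024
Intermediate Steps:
Y(L) = L*(-4 + L) (Y(L) = (-4 + L)*L = L*(-4 + L))
1752*Y(6) = 1752*(6*(-4 + 6)) = 1752*(6*2) = 1752*12 = 21024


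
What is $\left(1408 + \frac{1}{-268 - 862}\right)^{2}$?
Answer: $\frac{2531405099521}{1276900} \approx 1.9825 \cdot 10^{6}$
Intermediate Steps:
$\left(1408 + \frac{1}{-268 - 862}\right)^{2} = \left(1408 + \frac{1}{-1130}\right)^{2} = \left(1408 - \frac{1}{1130}\right)^{2} = \left(\frac{1591039}{1130}\right)^{2} = \frac{2531405099521}{1276900}$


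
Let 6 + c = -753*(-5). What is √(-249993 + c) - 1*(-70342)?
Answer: 70342 + I*√246234 ≈ 70342.0 + 496.22*I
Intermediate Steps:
c = 3759 (c = -6 - 753*(-5) = -6 + 3765 = 3759)
√(-249993 + c) - 1*(-70342) = √(-249993 + 3759) - 1*(-70342) = √(-246234) + 70342 = I*√246234 + 70342 = 70342 + I*√246234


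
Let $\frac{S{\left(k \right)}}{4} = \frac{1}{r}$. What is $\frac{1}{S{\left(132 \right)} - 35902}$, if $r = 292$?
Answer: $- \frac{73}{2620845} \approx -2.7854 \cdot 10^{-5}$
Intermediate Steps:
$S{\left(k \right)} = \frac{1}{73}$ ($S{\left(k \right)} = \frac{4}{292} = 4 \cdot \frac{1}{292} = \frac{1}{73}$)
$\frac{1}{S{\left(132 \right)} - 35902} = \frac{1}{\frac{1}{73} - 35902} = \frac{1}{- \frac{2620845}{73}} = - \frac{73}{2620845}$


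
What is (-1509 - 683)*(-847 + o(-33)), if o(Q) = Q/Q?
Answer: 1854432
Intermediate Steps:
o(Q) = 1
(-1509 - 683)*(-847 + o(-33)) = (-1509 - 683)*(-847 + 1) = -2192*(-846) = 1854432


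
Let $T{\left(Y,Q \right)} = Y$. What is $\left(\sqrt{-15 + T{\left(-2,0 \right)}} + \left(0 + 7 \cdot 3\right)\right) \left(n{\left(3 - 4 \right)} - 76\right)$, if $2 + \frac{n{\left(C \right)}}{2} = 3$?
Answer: $-1554 - 74 i \sqrt{17} \approx -1554.0 - 305.11 i$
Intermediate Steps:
$n{\left(C \right)} = 2$ ($n{\left(C \right)} = -4 + 2 \cdot 3 = -4 + 6 = 2$)
$\left(\sqrt{-15 + T{\left(-2,0 \right)}} + \left(0 + 7 \cdot 3\right)\right) \left(n{\left(3 - 4 \right)} - 76\right) = \left(\sqrt{-15 - 2} + \left(0 + 7 \cdot 3\right)\right) \left(2 - 76\right) = \left(\sqrt{-17} + \left(0 + 21\right)\right) \left(2 - 76\right) = \left(i \sqrt{17} + 21\right) \left(-74\right) = \left(21 + i \sqrt{17}\right) \left(-74\right) = -1554 - 74 i \sqrt{17}$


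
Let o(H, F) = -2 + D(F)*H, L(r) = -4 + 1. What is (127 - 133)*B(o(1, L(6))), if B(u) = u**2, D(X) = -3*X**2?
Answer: -5046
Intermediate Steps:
L(r) = -3
o(H, F) = -2 - 3*H*F**2 (o(H, F) = -2 + (-3*F**2)*H = -2 - 3*H*F**2)
(127 - 133)*B(o(1, L(6))) = (127 - 133)*(-2 - 3*1*(-3)**2)**2 = -6*(-2 - 3*1*9)**2 = -6*(-2 - 27)**2 = -6*(-29)**2 = -6*841 = -5046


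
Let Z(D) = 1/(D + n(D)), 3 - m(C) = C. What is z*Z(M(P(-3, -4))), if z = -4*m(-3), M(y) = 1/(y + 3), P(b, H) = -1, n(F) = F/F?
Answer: -16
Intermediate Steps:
n(F) = 1
m(C) = 3 - C
M(y) = 1/(3 + y)
Z(D) = 1/(1 + D) (Z(D) = 1/(D + 1) = 1/(1 + D))
z = -24 (z = -4*(3 - 1*(-3)) = -4*(3 + 3) = -4*6 = -24)
z*Z(M(P(-3, -4))) = -24/(1 + 1/(3 - 1)) = -24/(1 + 1/2) = -24/(1 + ½) = -24/3/2 = -24*⅔ = -16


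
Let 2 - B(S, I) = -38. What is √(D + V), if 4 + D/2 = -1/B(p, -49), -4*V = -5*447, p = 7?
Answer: √55070/10 ≈ 23.467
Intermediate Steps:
B(S, I) = 40 (B(S, I) = 2 - 1*(-38) = 2 + 38 = 40)
V = 2235/4 (V = -(-5)*447/4 = -¼*(-2235) = 2235/4 ≈ 558.75)
D = -161/20 (D = -8 + 2*(-1/40) = -8 - 1/20 = -161/20 ≈ -8.0500)
√(D + V) = √(-161/20 + 2235/4) = √(5507/10) = √55070/10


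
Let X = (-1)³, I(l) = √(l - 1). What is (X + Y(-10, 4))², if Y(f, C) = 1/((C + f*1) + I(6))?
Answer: (-7 + √5)²/(-6 + √5)² ≈ 1.6019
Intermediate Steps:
I(l) = √(-1 + l)
X = -1
Y(f, C) = 1/(C + f + √5) (Y(f, C) = 1/((C + f*1) + √(-1 + 6)) = 1/((C + f) + √5) = 1/(C + f + √5))
(X + Y(-10, 4))² = (-1 + 1/(4 - 10 + √5))² = (-1 + 1/(-6 + √5))²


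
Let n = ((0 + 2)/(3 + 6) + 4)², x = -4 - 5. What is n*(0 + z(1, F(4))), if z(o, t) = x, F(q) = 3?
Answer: -1444/9 ≈ -160.44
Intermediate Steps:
x = -9
z(o, t) = -9
n = 1444/81 (n = (2/9 + 4)² = (38/9)² = 1444/81 ≈ 17.827)
n*(0 + z(1, F(4))) = 1444*(0 - 9)/81 = (1444/81)*(-9) = -1444/9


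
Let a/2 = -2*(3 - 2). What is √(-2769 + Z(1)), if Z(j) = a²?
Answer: I*√2753 ≈ 52.469*I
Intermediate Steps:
a = -4 (a = 2*(-2*(3 - 2)) = 2*(-2*1) = 2*(-2) = -4)
Z(j) = 16 (Z(j) = (-4)² = 16)
√(-2769 + Z(1)) = √(-2769 + 16) = √(-2753) = I*√2753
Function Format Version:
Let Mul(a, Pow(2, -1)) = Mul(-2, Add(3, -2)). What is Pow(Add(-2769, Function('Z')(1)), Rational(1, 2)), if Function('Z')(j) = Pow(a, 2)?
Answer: Mul(I, Pow(2753, Rational(1, 2))) ≈ Mul(52.469, I)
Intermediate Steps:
a = -4 (a = Mul(2, Mul(-2, Add(3, -2))) = Mul(2, Mul(-2, 1)) = Mul(2, -2) = -4)
Function('Z')(j) = 16 (Function('Z')(j) = Pow(-4, 2) = 16)
Pow(Add(-2769, Function('Z')(1)), Rational(1, 2)) = Pow(Add(-2769, 16), Rational(1, 2)) = Pow(-2753, Rational(1, 2)) = Mul(I, Pow(2753, Rational(1, 2)))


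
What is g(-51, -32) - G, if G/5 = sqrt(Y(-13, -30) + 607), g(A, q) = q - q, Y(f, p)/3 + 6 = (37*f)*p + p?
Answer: -5*sqrt(43789) ≈ -1046.3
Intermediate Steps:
Y(f, p) = -18 + 3*p + 111*f*p (Y(f, p) = -18 + 3*((37*f)*p + p) = -18 + 3*(37*f*p + p) = -18 + 3*(p + 37*f*p) = -18 + (3*p + 111*f*p) = -18 + 3*p + 111*f*p)
g(A, q) = 0
G = 5*sqrt(43789) (G = 5*sqrt((-18 + 3*(-30) + 111*(-13)*(-30)) + 607) = 5*sqrt((-18 - 90 + 43290) + 607) = 5*sqrt(43182 + 607) = 5*sqrt(43789) ≈ 1046.3)
g(-51, -32) - G = 0 - 5*sqrt(43789) = -5*sqrt(43789)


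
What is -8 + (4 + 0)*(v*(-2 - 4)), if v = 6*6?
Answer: -872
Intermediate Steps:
v = 36
-8 + (4 + 0)*(v*(-2 - 4)) = -8 + (4 + 0)*(36*(-2 - 4)) = -8 + 4*(36*(-6)) = -8 + 4*(-216) = -8 - 864 = -872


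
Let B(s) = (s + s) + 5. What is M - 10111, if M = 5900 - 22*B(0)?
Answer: -4321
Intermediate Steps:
B(s) = 5 + 2*s (B(s) = 2*s + 5 = 5 + 2*s)
M = 5790 (M = 5900 - 22*(5 + 2*0) = 5900 - 22*(5 + 0) = 5900 - 22*5 = 5900 - 1*110 = 5900 - 110 = 5790)
M - 10111 = 5790 - 10111 = -4321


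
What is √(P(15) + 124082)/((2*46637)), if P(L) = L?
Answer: √124097/93274 ≈ 0.0037768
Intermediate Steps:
√(P(15) + 124082)/((2*46637)) = √(15 + 124082)/((2*46637)) = √124097/93274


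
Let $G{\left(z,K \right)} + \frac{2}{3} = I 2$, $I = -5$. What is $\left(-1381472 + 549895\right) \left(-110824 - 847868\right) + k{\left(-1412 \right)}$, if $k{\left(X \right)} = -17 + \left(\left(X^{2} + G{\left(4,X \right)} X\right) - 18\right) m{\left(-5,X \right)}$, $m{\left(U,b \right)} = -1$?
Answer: $\frac{2391672625439}{3} \approx 7.9722 \cdot 10^{11}$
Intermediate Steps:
$G{\left(z,K \right)} = - \frac{32}{3}$ ($G{\left(z,K \right)} = - \frac{2}{3} - 10 = - \frac{32}{3}$)
$k{\left(X \right)} = 1 - X^{2} + \frac{32 X}{3}$ ($k{\left(X \right)} = -17 + \left(\left(X^{2} - \frac{32 X}{3}\right) - 18\right) \left(-1\right) = -17 + \left(-18 + X^{2} - \frac{32 X}{3}\right) \left(-1\right) = -17 + \left(18 - X^{2} + \frac{32 X}{3}\right) = 1 - X^{2} + \frac{32 X}{3}$)
$\left(-1381472 + 549895\right) \left(-110824 - 847868\right) + k{\left(-1412 \right)} = \left(-1381472 + 549895\right) \left(-110824 - 847868\right) + \left(1 - \left(-1412\right)^{2} + \frac{32}{3} \left(-1412\right)\right) = \left(-831577\right) \left(-958692\right) - \frac{6026413}{3} = 797226217284 - \frac{6026413}{3} = \frac{2391672625439}{3}$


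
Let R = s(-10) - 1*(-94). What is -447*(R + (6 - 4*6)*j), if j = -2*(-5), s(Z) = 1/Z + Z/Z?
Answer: 380397/10 ≈ 38040.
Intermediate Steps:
s(Z) = 1 + 1/Z (s(Z) = 1/Z + 1 = 1 + 1/Z)
j = 10
R = 949/10 (R = (1 - 10)/(-10) - 1*(-94) = -⅒*(-9) + 94 = 9/10 + 94 = 949/10 ≈ 94.900)
-447*(R + (6 - 4*6)*j) = -447*(949/10 + (6 - 4*6)*10) = -447*(949/10 + (6 - 24)*10) = -447*(949/10 - 18*10) = -447*(949/10 - 180) = -447*(-851/10) = 380397/10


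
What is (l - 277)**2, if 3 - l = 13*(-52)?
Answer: 161604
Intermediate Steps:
l = 679 (l = 3 - 13*(-52) = 3 - 1*(-676) = 3 + 676 = 679)
(l - 277)**2 = (679 - 277)**2 = 402**2 = 161604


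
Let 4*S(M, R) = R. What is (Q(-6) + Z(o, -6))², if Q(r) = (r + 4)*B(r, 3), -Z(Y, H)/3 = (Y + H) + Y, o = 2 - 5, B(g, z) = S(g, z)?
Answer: 4761/4 ≈ 1190.3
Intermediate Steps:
S(M, R) = R/4
B(g, z) = z/4
o = -3
Z(Y, H) = -6*Y - 3*H (Z(Y, H) = -3*((Y + H) + Y) = -3*((H + Y) + Y) = -3*(H + 2*Y) = -6*Y - 3*H)
Q(r) = 3 + 3*r/4 (Q(r) = (r + 4)*((¼)*3) = (4 + r)*(¾) = 3 + 3*r/4)
(Q(-6) + Z(o, -6))² = ((3 + (¾)*(-6)) + (-6*(-3) - 3*(-6)))² = ((3 - 9/2) + (18 + 18))² = (-3/2 + 36)² = (69/2)² = 4761/4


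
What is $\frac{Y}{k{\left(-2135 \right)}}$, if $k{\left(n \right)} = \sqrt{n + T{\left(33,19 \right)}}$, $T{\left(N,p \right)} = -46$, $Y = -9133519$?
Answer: $\frac{9133519 i \sqrt{2181}}{2181} \approx 1.9557 \cdot 10^{5} i$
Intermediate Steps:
$k{\left(n \right)} = \sqrt{-46 + n}$ ($k{\left(n \right)} = \sqrt{n - 46} = \sqrt{-46 + n}$)
$\frac{Y}{k{\left(-2135 \right)}} = - \frac{9133519}{\sqrt{-46 - 2135}} = - \frac{9133519}{\sqrt{-2181}} = - \frac{9133519}{i \sqrt{2181}} = - 9133519 \left(- \frac{i \sqrt{2181}}{2181}\right) = \frac{9133519 i \sqrt{2181}}{2181}$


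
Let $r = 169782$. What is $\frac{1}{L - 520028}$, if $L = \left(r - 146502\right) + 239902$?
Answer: $- \frac{1}{256846} \approx -3.8934 \cdot 10^{-6}$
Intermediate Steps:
$L = 263182$ ($L = \left(169782 - 146502\right) + 239902 = 23280 + 239902 = 263182$)
$\frac{1}{L - 520028} = \frac{1}{263182 - 520028} = \frac{1}{-256846} = - \frac{1}{256846}$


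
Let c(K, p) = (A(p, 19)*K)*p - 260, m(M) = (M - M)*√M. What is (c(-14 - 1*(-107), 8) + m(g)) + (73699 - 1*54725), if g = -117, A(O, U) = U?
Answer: 32850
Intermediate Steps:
m(M) = 0 (m(M) = 0*√M = 0)
c(K, p) = -260 + 19*K*p (c(K, p) = (19*K)*p - 260 = 19*K*p - 260 = -260 + 19*K*p)
(c(-14 - 1*(-107), 8) + m(g)) + (73699 - 1*54725) = ((-260 + 19*(-14 - 1*(-107))*8) + 0) + (73699 - 1*54725) = ((-260 + 19*(-14 + 107)*8) + 0) + (73699 - 54725) = ((-260 + 19*93*8) + 0) + 18974 = ((-260 + 14136) + 0) + 18974 = (13876 + 0) + 18974 = 13876 + 18974 = 32850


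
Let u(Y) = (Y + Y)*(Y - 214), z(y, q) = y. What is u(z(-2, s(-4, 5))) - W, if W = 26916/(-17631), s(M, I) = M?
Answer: 5086700/5877 ≈ 865.53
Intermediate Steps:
u(Y) = 2*Y*(-214 + Y) (u(Y) = (2*Y)*(-214 + Y) = 2*Y*(-214 + Y))
W = -8972/5877 (W = 26916*(-1/17631) = -8972/5877 ≈ -1.5266)
u(z(-2, s(-4, 5))) - W = 2*(-2)*(-214 - 2) - 1*(-8972/5877) = 2*(-2)*(-216) + 8972/5877 = 864 + 8972/5877 = 5086700/5877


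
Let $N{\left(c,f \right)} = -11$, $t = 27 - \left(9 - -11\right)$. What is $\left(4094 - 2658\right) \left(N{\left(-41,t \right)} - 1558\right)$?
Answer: $-2253084$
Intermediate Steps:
$t = 7$ ($t = 27 - \left(9 + 11\right) = 27 - 20 = 7$)
$\left(4094 - 2658\right) \left(N{\left(-41,t \right)} - 1558\right) = \left(4094 - 2658\right) \left(-11 - 1558\right) = 1436 \left(-1569\right) = -2253084$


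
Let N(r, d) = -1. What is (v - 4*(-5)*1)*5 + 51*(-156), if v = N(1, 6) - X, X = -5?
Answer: -7836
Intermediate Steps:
v = 4 (v = -1 - 1*(-5) = -1 + 5 = 4)
(v - 4*(-5)*1)*5 + 51*(-156) = (4 - 4*(-5)*1)*5 + 51*(-156) = (4 + 20*1)*5 - 7956 = (4 + 20)*5 - 7956 = 24*5 - 7956 = 120 - 7956 = -7836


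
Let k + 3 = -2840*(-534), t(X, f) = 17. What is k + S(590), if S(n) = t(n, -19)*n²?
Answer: 7434257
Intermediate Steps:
S(n) = 17*n²
k = 1516557 (k = -3 - 2840*(-534) = -3 + 1516560 = 1516557)
k + S(590) = 1516557 + 17*590² = 1516557 + 17*348100 = 1516557 + 5917700 = 7434257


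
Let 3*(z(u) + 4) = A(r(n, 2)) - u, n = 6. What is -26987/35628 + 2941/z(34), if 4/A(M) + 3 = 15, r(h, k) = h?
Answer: -946734751/4881036 ≈ -193.96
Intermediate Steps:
A(M) = ⅓ (A(M) = 4/(-3 + 15) = 4/12 = 4*(1/12) = ⅓)
z(u) = -35/9 - u/3 (z(u) = -4 + (⅓ - u)/3 = -4 + (⅑ - u/3) = -35/9 - u/3)
-26987/35628 + 2941/z(34) = -26987/35628 + 2941/(-35/9 - ⅓*34) = -26987*1/35628 + 2941/(-35/9 - 34/3) = -26987/35628 + 2941/(-137/9) = -26987/35628 + 2941*(-9/137) = -26987/35628 - 26469/137 = -946734751/4881036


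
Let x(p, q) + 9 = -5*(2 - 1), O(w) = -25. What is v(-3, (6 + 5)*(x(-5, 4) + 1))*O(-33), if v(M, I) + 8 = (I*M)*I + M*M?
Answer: 1533650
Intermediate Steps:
x(p, q) = -14 (x(p, q) = -9 - 5*(2 - 1) = -9 - 5*1 = -9 - 5 = -14)
v(M, I) = -8 + M² + M*I² (v(M, I) = -8 + ((I*M)*I + M*M) = -8 + (M*I² + M²) = -8 + (M² + M*I²) = -8 + M² + M*I²)
v(-3, (6 + 5)*(x(-5, 4) + 1))*O(-33) = (-8 + (-3)² - 3*(-14 + 1)²*(6 + 5)²)*(-25) = (-8 + 9 - 3*(11*(-13))²)*(-25) = (-8 + 9 - 3*(-143)²)*(-25) = (-8 + 9 - 3*20449)*(-25) = (-8 + 9 - 61347)*(-25) = -61346*(-25) = 1533650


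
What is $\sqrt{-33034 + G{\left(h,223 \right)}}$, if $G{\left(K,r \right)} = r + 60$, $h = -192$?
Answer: $3 i \sqrt{3639} \approx 180.97 i$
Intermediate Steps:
$G{\left(K,r \right)} = 60 + r$
$\sqrt{-33034 + G{\left(h,223 \right)}} = \sqrt{-33034 + \left(60 + 223\right)} = \sqrt{-33034 + 283} = \sqrt{-32751} = 3 i \sqrt{3639}$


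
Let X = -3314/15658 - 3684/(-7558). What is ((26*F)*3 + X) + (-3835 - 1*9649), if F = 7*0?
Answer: -398926646629/29585791 ≈ -13484.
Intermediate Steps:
F = 0
X = 8159215/29585791 (X = -3314*1/15658 - 3684*(-1/7558) = -1657/7829 + 1842/3779 = 8159215/29585791 ≈ 0.27578)
((26*F)*3 + X) + (-3835 - 1*9649) = ((26*0)*3 + 8159215/29585791) + (-3835 - 1*9649) = (0*3 + 8159215/29585791) + (-3835 - 9649) = (0 + 8159215/29585791) - 13484 = 8159215/29585791 - 13484 = -398926646629/29585791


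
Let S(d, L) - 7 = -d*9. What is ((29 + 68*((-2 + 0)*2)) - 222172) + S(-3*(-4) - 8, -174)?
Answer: -222444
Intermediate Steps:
S(d, L) = 7 - 9*d (S(d, L) = 7 - d*9 = 7 - 9*d)
((29 + 68*((-2 + 0)*2)) - 222172) + S(-3*(-4) - 8, -174) = ((29 + 68*((-2 + 0)*2)) - 222172) + (7 - 9*(-3*(-4) - 8)) = ((29 + 68*(-2*2)) - 222172) + (7 - 9*(12 - 8)) = ((29 + 68*(-4)) - 222172) + (7 - 9*4) = ((29 - 272) - 222172) + (7 - 36) = (-243 - 222172) - 29 = -222415 - 29 = -222444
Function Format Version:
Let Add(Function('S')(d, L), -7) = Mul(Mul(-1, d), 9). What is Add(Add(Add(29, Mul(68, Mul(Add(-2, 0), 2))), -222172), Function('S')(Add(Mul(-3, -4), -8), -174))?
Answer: -222444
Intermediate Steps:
Function('S')(d, L) = Add(7, Mul(-9, d)) (Function('S')(d, L) = Add(7, Mul(Mul(-1, d), 9)) = Add(7, Mul(-9, d)))
Add(Add(Add(29, Mul(68, Mul(Add(-2, 0), 2))), -222172), Function('S')(Add(Mul(-3, -4), -8), -174)) = Add(Add(Add(29, Mul(68, Mul(Add(-2, 0), 2))), -222172), Add(7, Mul(-9, Add(Mul(-3, -4), -8)))) = Add(Add(Add(29, Mul(68, Mul(-2, 2))), -222172), Add(7, Mul(-9, Add(12, -8)))) = Add(Add(Add(29, Mul(68, -4)), -222172), Add(7, Mul(-9, 4))) = Add(Add(Add(29, -272), -222172), Add(7, -36)) = Add(Add(-243, -222172), -29) = Add(-222415, -29) = -222444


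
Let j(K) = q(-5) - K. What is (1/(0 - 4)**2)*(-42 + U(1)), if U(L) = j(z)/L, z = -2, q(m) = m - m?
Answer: -5/2 ≈ -2.5000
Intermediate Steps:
q(m) = 0
j(K) = -K (j(K) = 0 - K = -K)
U(L) = 2/L (U(L) = (-1*(-2))/L = 2/L)
(1/(0 - 4)**2)*(-42 + U(1)) = (1/(0 - 4)**2)*(-42 + 2/1) = (1/(-4)**2)*(-42 + 2*1) = (1/16)*(-42 + 2) = (1*(1/16))*(-40) = (1/16)*(-40) = -5/2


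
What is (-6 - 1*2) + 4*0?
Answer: -8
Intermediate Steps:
(-6 - 1*2) + 4*0 = (-6 - 2) + 0 = -8 + 0 = -8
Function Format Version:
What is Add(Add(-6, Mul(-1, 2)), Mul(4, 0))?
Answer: -8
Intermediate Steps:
Add(Add(-6, Mul(-1, 2)), Mul(4, 0)) = Add(Add(-6, -2), 0) = Add(-8, 0) = -8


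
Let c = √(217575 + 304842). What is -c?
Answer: -√522417 ≈ -722.78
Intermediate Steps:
c = √522417 ≈ 722.78
-c = -√522417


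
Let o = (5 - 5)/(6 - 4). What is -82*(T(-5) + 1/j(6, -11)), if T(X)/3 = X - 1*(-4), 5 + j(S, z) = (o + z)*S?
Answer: 17548/71 ≈ 247.16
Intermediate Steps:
o = 0 (o = 0/2 = 0*(1/2) = 0)
j(S, z) = -5 + S*z (j(S, z) = -5 + (0 + z)*S = -5 + z*S = -5 + S*z)
T(X) = 12 + 3*X (T(X) = 3*(X - 1*(-4)) = 3*(X + 4) = 3*(4 + X) = 12 + 3*X)
-82*(T(-5) + 1/j(6, -11)) = -82*((12 + 3*(-5)) + 1/(-5 + 6*(-11))) = -82*((12 - 15) + 1/(-5 - 66)) = -82*(-3 + 1/(-71)) = -82*(-3 - 1/71) = -82*(-214/71) = 17548/71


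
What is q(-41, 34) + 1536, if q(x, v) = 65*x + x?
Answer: -1170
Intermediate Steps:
q(x, v) = 66*x
q(-41, 34) + 1536 = 66*(-41) + 1536 = -2706 + 1536 = -1170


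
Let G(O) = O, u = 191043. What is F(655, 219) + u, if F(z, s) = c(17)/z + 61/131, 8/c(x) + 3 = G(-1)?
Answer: 125133468/655 ≈ 1.9104e+5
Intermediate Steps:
c(x) = -2 (c(x) = 8/(-3 - 1) = 8/(-4) = 8*(-¼) = -2)
F(z, s) = 61/131 - 2/z (F(z, s) = -2/z + 61/131 = 61/131 - 2/z)
F(655, 219) + u = (61/131 - 2/655) + 191043 = 303/655 + 191043 = 125133468/655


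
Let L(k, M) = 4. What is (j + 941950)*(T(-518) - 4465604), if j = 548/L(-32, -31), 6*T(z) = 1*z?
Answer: -4207068809059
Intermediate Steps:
T(z) = z/6 (T(z) = (1*z)/6 = z/6)
j = 137 (j = 548/4 = 548*(¼) = 137)
(j + 941950)*(T(-518) - 4465604) = (137 + 941950)*((⅙)*(-518) - 4465604) = 942087*(-259/3 - 4465604) = 942087*(-13397071/3) = -4207068809059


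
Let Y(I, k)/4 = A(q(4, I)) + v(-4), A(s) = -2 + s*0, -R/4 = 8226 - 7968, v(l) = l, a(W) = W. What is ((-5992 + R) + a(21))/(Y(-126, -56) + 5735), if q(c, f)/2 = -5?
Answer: -7003/5711 ≈ -1.2262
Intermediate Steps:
q(c, f) = -10 (q(c, f) = 2*(-5) = -10)
R = -1032 (R = -4*(8226 - 7968) = -4*258 = -1032)
A(s) = -2 (A(s) = -2 + 0 = -2)
Y(I, k) = -24 (Y(I, k) = 4*(-2 - 4) = 4*(-6) = -24)
((-5992 + R) + a(21))/(Y(-126, -56) + 5735) = ((-5992 - 1032) + 21)/(-24 + 5735) = (-7024 + 21)/5711 = -7003*1/5711 = -7003/5711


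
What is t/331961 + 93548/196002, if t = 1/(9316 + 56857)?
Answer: 1027477687701823/2152773781649253 ≈ 0.47728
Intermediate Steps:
t = 1/66173 ≈ 1.5112e-5
t/331961 + 93548/196002 = (1/66173)/331961 + 93548/196002 = (1/66173)*(1/331961) + 93548*(1/196002) = 1/21966855253 + 46774/98001 = 1027477687701823/2152773781649253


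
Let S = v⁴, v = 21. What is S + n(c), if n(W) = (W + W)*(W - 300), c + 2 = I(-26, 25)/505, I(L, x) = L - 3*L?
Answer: 49889626553/255025 ≈ 1.9563e+5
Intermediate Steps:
I(L, x) = -2*L
S = 194481 (S = 21⁴ = 194481)
c = -958/505 (c = -2 - 2*(-26)/505 = -2 + 52*(1/505) = -2 + 52/505 = -958/505 ≈ -1.8970)
n(W) = 2*W*(-300 + W) (n(W) = (2*W)*(-300 + W) = 2*W*(-300 + W))
S + n(c) = 194481 + 2*(-958/505)*(-300 - 958/505) = 194481 + 2*(-958/505)*(-152458/505) = 194481 + 292109528/255025 = 49889626553/255025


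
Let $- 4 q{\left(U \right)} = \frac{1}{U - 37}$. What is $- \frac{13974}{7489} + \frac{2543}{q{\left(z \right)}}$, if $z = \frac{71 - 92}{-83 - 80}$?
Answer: $\frac{457828151318}{1220707} \approx 3.7505 \cdot 10^{5}$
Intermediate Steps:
$z = \frac{21}{163}$ ($z = - \frac{21}{-163} = \left(-21\right) \left(- \frac{1}{163}\right) = \frac{21}{163} \approx 0.12883$)
$q{\left(U \right)} = - \frac{1}{4 \left(-37 + U\right)}$ ($q{\left(U \right)} = - \frac{1}{4 \left(U - 37\right)} = - \frac{1}{4 \left(-37 + U\right)}$)
$- \frac{13974}{7489} + \frac{2543}{q{\left(z \right)}} = - \frac{13974}{7489} + \frac{2543}{\left(-1\right) \frac{1}{-148 + 4 \cdot \frac{21}{163}}} = \left(-13974\right) \frac{1}{7489} + \frac{2543}{\left(-1\right) \frac{1}{-148 + \frac{84}{163}}} = - \frac{13974}{7489} + \frac{2543}{\left(-1\right) \frac{1}{- \frac{24040}{163}}} = - \frac{13974}{7489} + \frac{2543}{\left(-1\right) \left(- \frac{163}{24040}\right)} = - \frac{13974}{7489} + \frac{2543}{\frac{163}{24040}} = - \frac{13974}{7489} + 2543 \cdot \frac{24040}{163} = - \frac{13974}{7489} + \frac{61133720}{163} = \frac{457828151318}{1220707}$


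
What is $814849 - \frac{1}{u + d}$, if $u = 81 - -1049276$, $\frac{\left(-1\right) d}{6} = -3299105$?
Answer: $\frac{16984701962962}{20843987} \approx 8.1485 \cdot 10^{5}$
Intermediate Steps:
$d = 19794630$ ($d = \left(-6\right) \left(-3299105\right) = 19794630$)
$u = 1049357$ ($u = 81 + 1049276 = 1049357$)
$814849 - \frac{1}{u + d} = 814849 - \frac{1}{1049357 + 19794630} = 814849 - \frac{1}{20843987} = \frac{16984701962962}{20843987}$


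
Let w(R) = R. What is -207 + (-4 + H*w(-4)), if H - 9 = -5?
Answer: -227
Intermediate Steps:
H = 4 (H = 9 - 5 = 4)
-207 + (-4 + H*w(-4)) = -207 + (-4 + 4*(-4)) = -207 + (-4 - 16) = -207 - 20 = -227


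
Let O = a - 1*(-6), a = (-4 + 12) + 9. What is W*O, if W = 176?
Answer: 4048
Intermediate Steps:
a = 17 (a = 8 + 9 = 17)
O = 23 (O = 17 - 1*(-6) = 17 + 6 = 23)
W*O = 176*23 = 4048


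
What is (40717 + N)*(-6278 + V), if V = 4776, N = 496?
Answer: -61901926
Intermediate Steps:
(40717 + N)*(-6278 + V) = (40717 + 496)*(-6278 + 4776) = 41213*(-1502) = -61901926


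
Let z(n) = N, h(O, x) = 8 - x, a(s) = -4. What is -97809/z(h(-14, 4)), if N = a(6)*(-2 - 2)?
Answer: -97809/16 ≈ -6113.1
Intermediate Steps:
N = 16 (N = -4*(-2 - 2) = -4*(-4) = 16)
z(n) = 16
-97809/z(h(-14, 4)) = -97809/16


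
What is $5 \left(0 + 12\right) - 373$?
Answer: $-313$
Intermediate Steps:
$5 \left(0 + 12\right) - 373 = 5 \cdot 12 - 373 = 60 - 373 = -313$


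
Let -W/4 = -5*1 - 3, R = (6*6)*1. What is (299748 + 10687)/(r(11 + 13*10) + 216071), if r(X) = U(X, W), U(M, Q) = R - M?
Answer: 310435/215966 ≈ 1.4374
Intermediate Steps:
R = 36 (R = 36*1 = 36)
W = 32 (W = -4*(-5*1 - 3) = -4*(-5 - 3) = -4*(-8) = 32)
U(M, Q) = 36 - M
r(X) = 36 - X
(299748 + 10687)/(r(11 + 13*10) + 216071) = (299748 + 10687)/((36 - (11 + 13*10)) + 216071) = 310435/((36 - (11 + 130)) + 216071) = 310435/((36 - 1*141) + 216071) = 310435/((36 - 141) + 216071) = 310435/(-105 + 216071) = 310435/215966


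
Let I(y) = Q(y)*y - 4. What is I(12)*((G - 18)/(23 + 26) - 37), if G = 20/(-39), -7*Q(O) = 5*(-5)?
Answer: -19428688/13377 ≈ -1452.4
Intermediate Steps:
Q(O) = 25/7 (Q(O) = -5*(-5)/7 = -1/7*(-25) = 25/7)
G = -20/39 (G = 20*(-1/39) = -20/39 ≈ -0.51282)
I(y) = -4 + 25*y/7 (I(y) = 25*y/7 - 4 = -4 + 25*y/7)
I(12)*((G - 18)/(23 + 26) - 37) = (-4 + (25/7)*12)*((-20/39 - 18)/(23 + 26) - 37) = (-4 + 300/7)*(-722/39/49 - 37) = 272*(-722/39*1/49 - 37)/7 = 272*(-722/1911 - 37)/7 = (272/7)*(-71429/1911) = -19428688/13377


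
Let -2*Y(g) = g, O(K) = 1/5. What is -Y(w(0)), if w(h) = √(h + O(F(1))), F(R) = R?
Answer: √5/10 ≈ 0.22361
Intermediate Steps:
O(K) = ⅕
w(h) = √(⅕ + h) (w(h) = √(h + ⅕) = √(⅕ + h))
Y(g) = -g/2
-Y(w(0)) = -(-1)*√(5 + 25*0)/5/2 = -(-1)*√(5 + 0)/5/2 = -(-1)*√5/5/2 = -(-1)*√5/10 = √5/10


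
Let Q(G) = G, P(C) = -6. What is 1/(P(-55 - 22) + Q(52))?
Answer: 1/46 ≈ 0.021739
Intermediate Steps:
1/(P(-55 - 22) + Q(52)) = 1/(-6 + 52) = 1/46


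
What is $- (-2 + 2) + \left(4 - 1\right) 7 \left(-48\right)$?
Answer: $-1008$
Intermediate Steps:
$- (-2 + 2) + \left(4 - 1\right) 7 \left(-48\right) = \left(-1\right) 0 + 3 \cdot 7 \left(-48\right) = 0 + 21 \left(-48\right) = 0 - 1008 = -1008$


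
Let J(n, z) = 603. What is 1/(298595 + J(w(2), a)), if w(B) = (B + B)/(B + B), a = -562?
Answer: 1/299198 ≈ 3.3423e-6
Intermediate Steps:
w(B) = 1 (w(B) = (2*B)/((2*B)) = (2*B)*(1/(2*B)) = 1)
1/(298595 + J(w(2), a)) = 1/(298595 + 603) = 1/299198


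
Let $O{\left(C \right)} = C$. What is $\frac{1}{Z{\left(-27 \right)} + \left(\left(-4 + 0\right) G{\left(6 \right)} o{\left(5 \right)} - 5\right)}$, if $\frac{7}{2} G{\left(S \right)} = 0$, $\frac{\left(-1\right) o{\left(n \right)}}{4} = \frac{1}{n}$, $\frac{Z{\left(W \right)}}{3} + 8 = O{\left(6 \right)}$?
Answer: $- \frac{1}{11} \approx -0.090909$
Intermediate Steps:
$Z{\left(W \right)} = -6$ ($Z{\left(W \right)} = -24 + 3 \cdot 6 = -24 + 18 = -6$)
$o{\left(n \right)} = - \frac{4}{n}$
$G{\left(S \right)} = 0$ ($G{\left(S \right)} = \frac{2}{7} \cdot 0 = 0$)
$\frac{1}{Z{\left(-27 \right)} + \left(\left(-4 + 0\right) G{\left(6 \right)} o{\left(5 \right)} - 5\right)} = \frac{1}{-6 - \left(5 - \left(-4 + 0\right) 0 \left(- \frac{4}{5}\right)\right)} = \frac{1}{-6 - \left(5 - \left(-4\right) 0 \left(\left(-4\right) \frac{1}{5}\right)\right)} = \frac{1}{-6 + \left(0 \left(- \frac{4}{5}\right) - 5\right)} = \frac{1}{-6 + \left(0 - 5\right)} = \frac{1}{-6 - 5} = \frac{1}{-11} = - \frac{1}{11}$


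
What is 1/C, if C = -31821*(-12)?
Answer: 1/381852 ≈ 2.6188e-6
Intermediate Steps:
C = 381852
1/C = 1/381852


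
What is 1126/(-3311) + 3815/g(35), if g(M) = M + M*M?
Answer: 320363/119196 ≈ 2.6877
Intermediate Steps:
g(M) = M + M²
1126/(-3311) + 3815/g(35) = 1126/(-3311) + 3815/((35*(1 + 35))) = 1126*(-1/3311) + 3815/((35*36)) = -1126/3311 + 3815/1260 = -1126/3311 + 3815*(1/1260) = -1126/3311 + 109/36 = 320363/119196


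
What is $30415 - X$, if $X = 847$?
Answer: $29568$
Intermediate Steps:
$30415 - X = 30415 - 847 = 29568$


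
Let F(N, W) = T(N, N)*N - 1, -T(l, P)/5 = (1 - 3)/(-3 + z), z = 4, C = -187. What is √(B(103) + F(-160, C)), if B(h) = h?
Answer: I*√1498 ≈ 38.704*I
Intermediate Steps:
T(l, P) = 10 (T(l, P) = -5*(1 - 3)/(-3 + 4) = -(-10)/1 = -(-10) = -5*(-2) = 10)
F(N, W) = -1 + 10*N (F(N, W) = 10*N - 1 = -1 + 10*N)
√(B(103) + F(-160, C)) = √(103 + (-1 + 10*(-160))) = √(103 + (-1 - 1600)) = √(103 - 1601) = √(-1498) = I*√1498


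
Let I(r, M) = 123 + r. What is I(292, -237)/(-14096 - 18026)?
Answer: -415/32122 ≈ -0.012920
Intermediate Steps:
I(292, -237)/(-14096 - 18026) = (123 + 292)/(-14096 - 18026) = 415/(-32122) = 415*(-1/32122) = -415/32122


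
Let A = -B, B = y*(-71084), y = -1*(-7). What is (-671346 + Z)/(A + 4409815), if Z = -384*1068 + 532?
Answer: -1080926/4907403 ≈ -0.22026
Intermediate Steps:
y = 7
B = -497588 (B = 7*(-71084) = -497588)
Z = -409580 (Z = -410112 + 532 = -409580)
A = 497588 (A = -1*(-497588) = 497588)
(-671346 + Z)/(A + 4409815) = (-671346 - 409580)/(497588 + 4409815) = -1080926/4907403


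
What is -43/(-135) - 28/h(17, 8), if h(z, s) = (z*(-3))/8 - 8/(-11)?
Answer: 50573/9585 ≈ 5.2763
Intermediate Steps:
h(z, s) = 8/11 - 3*z/8 (h(z, s) = -3*z*(⅛) - 8*(-1/11) = -3*z/8 + 8/11 = 8/11 - 3*z/8)
-43/(-135) - 28/h(17, 8) = -43/(-135) - 28/(8/11 - 3/8*17) = -43*(-1/135) - 28/(8/11 - 51/8) = 43/135 - 28/(-497/88) = 43/135 - 28*(-88/497) = 43/135 + 352/71 = 50573/9585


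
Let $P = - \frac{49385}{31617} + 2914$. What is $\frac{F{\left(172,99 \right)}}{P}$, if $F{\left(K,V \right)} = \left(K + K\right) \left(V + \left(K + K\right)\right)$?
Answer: $\frac{4818177864}{92082553} \approx 52.325$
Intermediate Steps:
$F{\left(K,V \right)} = 2 K \left(V + 2 K\right)$
$P = \frac{92082553}{31617}$ ($P = \left(-49385\right) \frac{1}{31617} + 2914 = - \frac{49385}{31617} + 2914 = \frac{92082553}{31617} \approx 2912.4$)
$\frac{F{\left(172,99 \right)}}{P} = \frac{2 \cdot 172 \left(99 + 2 \cdot 172\right)}{\frac{92082553}{31617}} = 2 \cdot 172 \left(99 + 344\right) \frac{31617}{92082553} = 2 \cdot 172 \cdot 443 \cdot \frac{31617}{92082553} = 152392 \cdot \frac{31617}{92082553} = \frac{4818177864}{92082553}$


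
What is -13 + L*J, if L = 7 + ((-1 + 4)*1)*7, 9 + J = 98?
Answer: 2479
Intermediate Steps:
J = 89 (J = -9 + 98 = 89)
L = 28 (L = 7 + (3*1)*7 = 7 + 3*7 = 7 + 21 = 28)
-13 + L*J = -13 + 28*89 = -13 + 2492 = 2479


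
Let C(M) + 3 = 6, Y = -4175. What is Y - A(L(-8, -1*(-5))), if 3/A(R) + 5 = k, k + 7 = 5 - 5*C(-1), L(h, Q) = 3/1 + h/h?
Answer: -91847/22 ≈ -4174.9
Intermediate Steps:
C(M) = 3 (C(M) = -3 + 6 = 3)
L(h, Q) = 4 (L(h, Q) = 3*1 + 1 = 3 + 1 = 4)
k = -17 (k = -7 + (5 - 5*3) = -7 + (5 - 15) = -7 - 10 = -17)
A(R) = -3/22 (A(R) = 3/(-5 - 17) = 3/(-22) = 3*(-1/22) = -3/22)
Y - A(L(-8, -1*(-5))) = -4175 - 1*(-3/22) = -4175 + 3/22 = -91847/22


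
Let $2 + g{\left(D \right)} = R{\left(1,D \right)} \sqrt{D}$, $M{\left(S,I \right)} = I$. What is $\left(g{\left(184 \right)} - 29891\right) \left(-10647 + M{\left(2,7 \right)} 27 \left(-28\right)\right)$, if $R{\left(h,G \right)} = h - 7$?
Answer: $476464527 + 191268 \sqrt{46} \approx 4.7776 \cdot 10^{8}$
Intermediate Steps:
$R{\left(h,G \right)} = -7 + h$
$g{\left(D \right)} = -2 - 6 \sqrt{D}$ ($g{\left(D \right)} = -2 + \left(-7 + 1\right) \sqrt{D} = -2 - 6 \sqrt{D}$)
$\left(g{\left(184 \right)} - 29891\right) \left(-10647 + M{\left(2,7 \right)} 27 \left(-28\right)\right) = \left(\left(-2 - 6 \sqrt{184}\right) - 29891\right) \left(-10647 + 7 \cdot 27 \left(-28\right)\right) = \left(\left(-2 - 6 \cdot 2 \sqrt{46}\right) - 29891\right) \left(-10647 + 189 \left(-28\right)\right) = \left(\left(-2 - 12 \sqrt{46}\right) - 29891\right) \left(-10647 - 5292\right) = \left(-29893 - 12 \sqrt{46}\right) \left(-15939\right) = 476464527 + 191268 \sqrt{46}$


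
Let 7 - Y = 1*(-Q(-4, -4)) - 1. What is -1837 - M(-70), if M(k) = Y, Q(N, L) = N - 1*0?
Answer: -1841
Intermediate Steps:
Q(N, L) = N (Q(N, L) = N + 0 = N)
Y = 4 (Y = 7 - (1*(-1*(-4)) - 1) = 7 - (1*4 - 1) = 7 - (4 - 1) = 7 - 1*3 = 7 - 3 = 4)
M(k) = 4
-1837 - M(-70) = -1837 - 1*4 = -1837 - 4 = -1841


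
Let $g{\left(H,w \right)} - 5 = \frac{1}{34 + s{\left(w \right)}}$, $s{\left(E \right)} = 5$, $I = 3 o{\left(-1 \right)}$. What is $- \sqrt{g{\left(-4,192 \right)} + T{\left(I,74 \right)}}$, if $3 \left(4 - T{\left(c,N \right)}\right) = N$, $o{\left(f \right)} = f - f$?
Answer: $- \frac{i \sqrt{23790}}{39} \approx - 3.9549 i$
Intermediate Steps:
$o{\left(f \right)} = 0$
$I = 0$ ($I = 3 \cdot 0 = 0$)
$T{\left(c,N \right)} = 4 - \frac{N}{3}$
$g{\left(H,w \right)} = \frac{196}{39}$ ($g{\left(H,w \right)} = 5 + \frac{1}{34 + 5} = 5 + \frac{1}{39} = \frac{196}{39}$)
$- \sqrt{g{\left(-4,192 \right)} + T{\left(I,74 \right)}} = - \sqrt{\frac{196}{39} + \left(4 - \frac{74}{3}\right)} = - \sqrt{\frac{196}{39} - \frac{62}{3}} = - \sqrt{- \frac{610}{39}} = - \frac{i \sqrt{23790}}{39}$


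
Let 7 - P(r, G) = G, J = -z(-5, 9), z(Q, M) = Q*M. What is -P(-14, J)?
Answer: 38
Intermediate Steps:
z(Q, M) = M*Q
J = 45 (J = -9*(-5) = -1*(-45) = 45)
P(r, G) = 7 - G
-P(-14, J) = -(7 - 1*45) = -(7 - 45) = -1*(-38) = 38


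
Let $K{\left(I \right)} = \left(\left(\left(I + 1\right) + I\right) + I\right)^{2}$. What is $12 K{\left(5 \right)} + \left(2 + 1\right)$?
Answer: $3075$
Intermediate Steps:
$K{\left(I \right)} = \left(1 + 3 I\right)^{2}$ ($K{\left(I \right)} = \left(\left(\left(1 + I\right) + I\right) + I\right)^{2} = \left(\left(1 + 2 I\right) + I\right)^{2} = \left(1 + 3 I\right)^{2}$)
$12 K{\left(5 \right)} + \left(2 + 1\right) = 12 \left(1 + 3 \cdot 5\right)^{2} + \left(2 + 1\right) = 12 \left(1 + 15\right)^{2} + 3 = 12 \cdot 16^{2} + 3 = 12 \cdot 256 + 3 = 3072 + 3 = 3075$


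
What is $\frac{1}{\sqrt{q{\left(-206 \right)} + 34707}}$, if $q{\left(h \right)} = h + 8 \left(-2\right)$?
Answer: $\frac{\sqrt{285}}{3135} \approx 0.005385$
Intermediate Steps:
$q{\left(h \right)} = -16 + h$ ($q{\left(h \right)} = h - 16 = -16 + h$)
$\frac{1}{\sqrt{q{\left(-206 \right)} + 34707}} = \frac{1}{\sqrt{\left(-16 - 206\right) + 34707}} = \frac{1}{\sqrt{-222 + 34707}} = \frac{1}{\sqrt{34485}} = \frac{1}{11 \sqrt{285}} = \frac{\sqrt{285}}{3135}$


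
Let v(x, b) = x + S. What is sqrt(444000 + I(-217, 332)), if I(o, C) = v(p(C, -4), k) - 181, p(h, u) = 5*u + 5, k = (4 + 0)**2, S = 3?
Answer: sqrt(443807) ≈ 666.19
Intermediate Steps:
k = 16 (k = 4**2 = 16)
p(h, u) = 5 + 5*u
v(x, b) = 3 + x (v(x, b) = x + 3 = 3 + x)
I(o, C) = -193 (I(o, C) = (3 + (5 + 5*(-4))) - 181 = (3 + (5 - 20)) - 181 = (3 - 15) - 181 = -12 - 181 = -193)
sqrt(444000 + I(-217, 332)) = sqrt(444000 - 193) = sqrt(443807)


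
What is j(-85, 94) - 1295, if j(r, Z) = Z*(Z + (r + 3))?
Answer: -167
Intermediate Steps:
j(r, Z) = Z*(3 + Z + r) (j(r, Z) = Z*(Z + (3 + r)) = Z*(3 + Z + r))
j(-85, 94) - 1295 = 94*(3 + 94 - 85) - 1295 = 94*12 - 1295 = 1128 - 1295 = -167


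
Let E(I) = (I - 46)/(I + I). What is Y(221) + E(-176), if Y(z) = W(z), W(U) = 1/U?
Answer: 24707/38896 ≈ 0.63521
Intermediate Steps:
Y(z) = 1/z
E(I) = (-46 + I)/(2*I) (E(I) = (-46 + I)/((2*I)) = (-46 + I)*(1/(2*I)) = (-46 + I)/(2*I))
Y(221) + E(-176) = 1/221 + (½)*(-46 - 176)/(-176) = 1/221 + (½)*(-1/176)*(-222) = 1/221 + 111/176 = 24707/38896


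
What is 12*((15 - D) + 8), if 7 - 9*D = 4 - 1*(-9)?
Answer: 284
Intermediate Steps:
D = -⅔ (D = 7/9 - (4 - 1*(-9))/9 = 7/9 - (4 + 9)/9 = 7/9 - ⅑*13 = 7/9 - 13/9 = -⅔ ≈ -0.66667)
12*((15 - D) + 8) = 12*((15 - 1*(-⅔)) + 8) = 12*((15 + ⅔) + 8) = 12*(47/3 + 8) = 12*(71/3) = 284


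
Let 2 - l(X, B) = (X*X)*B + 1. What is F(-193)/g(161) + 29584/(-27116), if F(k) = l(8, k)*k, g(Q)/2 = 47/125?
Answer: -2020252006599/637226 ≈ -3.1704e+6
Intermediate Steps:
g(Q) = 94/125 (g(Q) = 2*(47/125) = 94/125)
l(X, B) = 1 - B*X² (l(X, B) = 2 - ((X*X)*B + 1) = 2 - (X²*B + 1) = 2 - (B*X² + 1) = 2 - (1 + B*X²) = 2 + (-1 - B*X²) = 1 - B*X²)
F(k) = k*(1 - 64*k) (F(k) = (1 - 1*k*8²)*k = (1 - 1*k*64)*k = (1 - 64*k)*k = k*(1 - 64*k))
F(-193)/g(161) + 29584/(-27116) = (-193*(1 - 64*(-193)))/(94/125) + 29584/(-27116) = -193*(1 + 12352)*(125/94) + 29584*(-1/27116) = -193*12353*(125/94) - 7396/6779 = -2384129*125/94 - 7396/6779 = -298016125/94 - 7396/6779 = -2020252006599/637226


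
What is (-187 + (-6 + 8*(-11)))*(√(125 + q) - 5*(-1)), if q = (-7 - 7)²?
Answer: -1405 - 281*√321 ≈ -6439.5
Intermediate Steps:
q = 196 (q = (-14)² = 196)
(-187 + (-6 + 8*(-11)))*(√(125 + q) - 5*(-1)) = (-187 + (-6 + 8*(-11)))*(√(125 + 196) - 5*(-1)) = (-187 + (-6 - 88))*(√321 + 5) = (-187 - 94)*(5 + √321) = -281*(5 + √321) = -1405 - 281*√321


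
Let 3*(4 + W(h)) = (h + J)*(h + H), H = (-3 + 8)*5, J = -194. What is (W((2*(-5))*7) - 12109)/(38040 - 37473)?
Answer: -8153/567 ≈ -14.379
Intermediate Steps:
H = 25 (H = 5*5 = 25)
W(h) = -4 + (-194 + h)*(25 + h)/3 (W(h) = -4 + ((h - 194)*(h + 25))/3 = -4 + ((-194 + h)*(25 + h))/3 = -4 + (-194 + h)*(25 + h)/3)
(W((2*(-5))*7) - 12109)/(38040 - 37473) = ((-4862/3 - 169*2*(-5)*7/3 + ((2*(-5))*7)²/3) - 12109)/(38040 - 37473) = ((-4862/3 - (-1690)*7/3 + (-10*7)²/3) - 12109)/567 = ((-4862/3 - 169/3*(-70) + (⅓)*(-70)²) - 12109)*(1/567) = ((-4862/3 + 11830/3 + (⅓)*4900) - 12109)*(1/567) = ((-4862/3 + 11830/3 + 4900/3) - 12109)*(1/567) = (3956 - 12109)*(1/567) = -8153*1/567 = -8153/567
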